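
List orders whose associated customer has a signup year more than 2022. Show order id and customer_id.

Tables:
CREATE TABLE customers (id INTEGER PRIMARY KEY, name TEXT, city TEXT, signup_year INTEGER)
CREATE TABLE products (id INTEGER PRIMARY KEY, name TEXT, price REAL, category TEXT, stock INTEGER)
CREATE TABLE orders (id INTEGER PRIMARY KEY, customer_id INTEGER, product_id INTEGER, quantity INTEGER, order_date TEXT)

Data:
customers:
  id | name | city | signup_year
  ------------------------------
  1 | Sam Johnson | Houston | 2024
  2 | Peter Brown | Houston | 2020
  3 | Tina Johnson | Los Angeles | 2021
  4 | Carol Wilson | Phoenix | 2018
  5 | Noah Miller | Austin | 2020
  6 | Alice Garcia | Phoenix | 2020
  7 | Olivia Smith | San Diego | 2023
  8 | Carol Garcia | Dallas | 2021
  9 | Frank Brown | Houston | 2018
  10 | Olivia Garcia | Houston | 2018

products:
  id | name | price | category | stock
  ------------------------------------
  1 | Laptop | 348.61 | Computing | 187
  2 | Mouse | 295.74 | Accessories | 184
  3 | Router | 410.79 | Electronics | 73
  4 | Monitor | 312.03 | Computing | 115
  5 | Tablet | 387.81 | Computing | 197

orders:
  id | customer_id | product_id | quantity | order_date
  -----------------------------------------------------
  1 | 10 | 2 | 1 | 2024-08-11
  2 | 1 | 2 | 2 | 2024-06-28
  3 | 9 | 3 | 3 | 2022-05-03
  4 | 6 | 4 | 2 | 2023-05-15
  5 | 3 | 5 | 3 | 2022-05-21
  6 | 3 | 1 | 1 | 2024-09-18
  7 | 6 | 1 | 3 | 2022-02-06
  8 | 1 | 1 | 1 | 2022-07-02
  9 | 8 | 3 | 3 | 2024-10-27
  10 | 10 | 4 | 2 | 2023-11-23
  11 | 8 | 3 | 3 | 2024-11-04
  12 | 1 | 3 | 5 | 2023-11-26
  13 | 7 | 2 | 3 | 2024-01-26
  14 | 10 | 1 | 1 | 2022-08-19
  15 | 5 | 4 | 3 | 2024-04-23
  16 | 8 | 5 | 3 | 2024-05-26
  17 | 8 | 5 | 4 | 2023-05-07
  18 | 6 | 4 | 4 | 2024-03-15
SELECT id, customer_id FROM orders WHERE customer_id IN (SELECT id FROM customers WHERE signup_year > 2022)

Execution result:
id | customer_id
2 | 1
8 | 1
12 | 1
13 | 7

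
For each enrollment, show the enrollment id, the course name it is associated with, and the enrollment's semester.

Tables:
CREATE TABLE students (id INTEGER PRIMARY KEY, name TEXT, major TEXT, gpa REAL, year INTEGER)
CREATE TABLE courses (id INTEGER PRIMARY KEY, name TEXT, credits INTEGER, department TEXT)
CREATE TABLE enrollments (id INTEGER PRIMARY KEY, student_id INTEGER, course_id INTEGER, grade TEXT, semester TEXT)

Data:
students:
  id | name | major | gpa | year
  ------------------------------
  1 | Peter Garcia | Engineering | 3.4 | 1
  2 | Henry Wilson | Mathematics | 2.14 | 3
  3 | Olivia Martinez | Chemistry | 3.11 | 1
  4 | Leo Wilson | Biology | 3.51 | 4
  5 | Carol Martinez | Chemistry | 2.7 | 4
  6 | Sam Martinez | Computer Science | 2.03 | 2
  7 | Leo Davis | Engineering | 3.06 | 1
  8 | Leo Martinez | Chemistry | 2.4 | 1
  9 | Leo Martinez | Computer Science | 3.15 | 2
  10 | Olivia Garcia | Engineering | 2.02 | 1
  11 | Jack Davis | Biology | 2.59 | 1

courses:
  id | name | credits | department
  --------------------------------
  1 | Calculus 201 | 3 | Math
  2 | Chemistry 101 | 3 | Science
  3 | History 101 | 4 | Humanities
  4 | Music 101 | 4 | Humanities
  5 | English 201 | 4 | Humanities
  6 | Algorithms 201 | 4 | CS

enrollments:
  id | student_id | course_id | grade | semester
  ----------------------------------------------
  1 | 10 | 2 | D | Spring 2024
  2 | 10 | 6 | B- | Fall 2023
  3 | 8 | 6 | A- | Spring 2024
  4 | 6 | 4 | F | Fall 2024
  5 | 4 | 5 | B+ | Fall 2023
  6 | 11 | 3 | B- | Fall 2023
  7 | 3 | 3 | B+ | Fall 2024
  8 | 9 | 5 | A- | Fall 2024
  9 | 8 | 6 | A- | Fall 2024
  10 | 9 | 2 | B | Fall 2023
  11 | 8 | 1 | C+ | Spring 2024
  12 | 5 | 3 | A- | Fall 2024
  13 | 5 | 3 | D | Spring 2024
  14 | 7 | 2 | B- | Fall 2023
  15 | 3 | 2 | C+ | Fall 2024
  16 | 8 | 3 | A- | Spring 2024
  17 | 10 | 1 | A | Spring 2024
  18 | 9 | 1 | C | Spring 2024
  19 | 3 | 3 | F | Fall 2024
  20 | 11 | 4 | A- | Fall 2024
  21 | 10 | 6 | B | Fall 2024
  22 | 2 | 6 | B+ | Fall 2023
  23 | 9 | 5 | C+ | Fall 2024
SELECT c.id, p.name AS course, c.semester FROM enrollments c JOIN courses p ON c.course_id = p.id

Execution result:
id | course | semester
1 | Chemistry 101 | Spring 2024
2 | Algorithms 201 | Fall 2023
3 | Algorithms 201 | Spring 2024
4 | Music 101 | Fall 2024
5 | English 201 | Fall 2023
6 | History 101 | Fall 2023
7 | History 101 | Fall 2024
8 | English 201 | Fall 2024
9 | Algorithms 201 | Fall 2024
10 | Chemistry 101 | Fall 2023
11 | Calculus 201 | Spring 2024
12 | History 101 | Fall 2024
13 | History 101 | Spring 2024
14 | Chemistry 101 | Fall 2023
15 | Chemistry 101 | Fall 2024
16 | History 101 | Spring 2024
17 | Calculus 201 | Spring 2024
18 | Calculus 201 | Spring 2024
19 | History 101 | Fall 2024
20 | Music 101 | Fall 2024
21 | Algorithms 201 | Fall 2024
22 | Algorithms 201 | Fall 2023
23 | English 201 | Fall 2024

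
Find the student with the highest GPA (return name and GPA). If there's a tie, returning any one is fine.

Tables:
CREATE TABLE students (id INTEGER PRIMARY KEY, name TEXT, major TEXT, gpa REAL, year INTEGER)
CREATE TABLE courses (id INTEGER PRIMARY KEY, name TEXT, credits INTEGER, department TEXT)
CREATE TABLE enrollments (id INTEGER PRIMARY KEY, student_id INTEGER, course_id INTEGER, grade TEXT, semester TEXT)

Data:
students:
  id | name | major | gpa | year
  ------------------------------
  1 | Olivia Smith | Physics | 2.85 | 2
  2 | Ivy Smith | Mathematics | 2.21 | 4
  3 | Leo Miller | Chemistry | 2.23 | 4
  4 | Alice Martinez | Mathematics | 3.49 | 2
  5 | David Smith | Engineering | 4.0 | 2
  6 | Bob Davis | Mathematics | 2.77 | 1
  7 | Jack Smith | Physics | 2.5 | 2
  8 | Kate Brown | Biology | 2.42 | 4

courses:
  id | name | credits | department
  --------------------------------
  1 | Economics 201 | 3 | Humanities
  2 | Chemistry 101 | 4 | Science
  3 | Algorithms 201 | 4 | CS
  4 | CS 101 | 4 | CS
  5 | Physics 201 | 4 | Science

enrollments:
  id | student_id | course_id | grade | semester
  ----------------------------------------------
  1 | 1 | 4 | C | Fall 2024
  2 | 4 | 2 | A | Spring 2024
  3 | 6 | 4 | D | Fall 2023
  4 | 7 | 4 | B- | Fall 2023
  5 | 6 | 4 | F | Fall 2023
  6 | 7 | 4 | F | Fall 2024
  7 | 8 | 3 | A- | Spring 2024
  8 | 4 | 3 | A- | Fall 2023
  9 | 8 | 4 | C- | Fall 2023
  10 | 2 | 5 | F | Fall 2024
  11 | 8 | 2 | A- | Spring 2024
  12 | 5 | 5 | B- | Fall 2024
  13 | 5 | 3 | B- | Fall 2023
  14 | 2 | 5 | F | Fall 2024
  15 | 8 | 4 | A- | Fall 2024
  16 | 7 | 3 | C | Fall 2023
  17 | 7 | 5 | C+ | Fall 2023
SELECT name, gpa FROM students ORDER BY gpa DESC LIMIT 1

Execution result:
name | gpa
David Smith | 4.00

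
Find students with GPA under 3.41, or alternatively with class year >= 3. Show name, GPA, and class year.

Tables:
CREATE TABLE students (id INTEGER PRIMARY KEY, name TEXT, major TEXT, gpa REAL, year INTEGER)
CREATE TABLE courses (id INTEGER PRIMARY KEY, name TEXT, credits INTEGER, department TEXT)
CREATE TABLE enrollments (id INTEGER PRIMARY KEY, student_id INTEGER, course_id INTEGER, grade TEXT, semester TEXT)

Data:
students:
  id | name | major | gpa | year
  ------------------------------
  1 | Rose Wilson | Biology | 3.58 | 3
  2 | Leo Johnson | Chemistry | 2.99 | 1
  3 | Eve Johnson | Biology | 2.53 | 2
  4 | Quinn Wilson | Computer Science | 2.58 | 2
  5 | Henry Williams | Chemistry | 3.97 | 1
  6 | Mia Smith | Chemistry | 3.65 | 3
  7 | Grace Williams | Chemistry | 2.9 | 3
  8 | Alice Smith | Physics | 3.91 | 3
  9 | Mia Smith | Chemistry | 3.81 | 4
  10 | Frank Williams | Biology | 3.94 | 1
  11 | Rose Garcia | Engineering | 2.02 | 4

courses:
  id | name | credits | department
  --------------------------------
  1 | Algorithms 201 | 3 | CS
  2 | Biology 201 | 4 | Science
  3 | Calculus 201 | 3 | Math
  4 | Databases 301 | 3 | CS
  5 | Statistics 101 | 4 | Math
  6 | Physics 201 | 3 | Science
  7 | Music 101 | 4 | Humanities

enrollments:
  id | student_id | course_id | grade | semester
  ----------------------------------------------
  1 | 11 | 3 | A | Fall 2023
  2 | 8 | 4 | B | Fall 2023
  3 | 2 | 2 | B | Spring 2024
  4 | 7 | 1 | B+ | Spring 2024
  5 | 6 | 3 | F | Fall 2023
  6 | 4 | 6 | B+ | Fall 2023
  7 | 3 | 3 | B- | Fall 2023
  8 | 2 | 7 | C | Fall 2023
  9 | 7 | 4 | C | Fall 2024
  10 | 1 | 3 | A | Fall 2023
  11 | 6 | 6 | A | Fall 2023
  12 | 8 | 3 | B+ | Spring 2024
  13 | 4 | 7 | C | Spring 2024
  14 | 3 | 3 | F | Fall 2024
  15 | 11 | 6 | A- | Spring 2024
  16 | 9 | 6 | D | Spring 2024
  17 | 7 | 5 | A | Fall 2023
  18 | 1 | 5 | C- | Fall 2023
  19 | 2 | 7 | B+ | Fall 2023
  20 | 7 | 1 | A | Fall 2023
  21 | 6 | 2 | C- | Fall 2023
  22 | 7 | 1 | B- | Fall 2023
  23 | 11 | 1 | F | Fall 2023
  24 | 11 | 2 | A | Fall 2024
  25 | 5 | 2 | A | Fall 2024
SELECT name, gpa, year FROM students WHERE gpa < 3.41 OR year >= 3

Execution result:
name | gpa | year
Rose Wilson | 3.58 | 3
Leo Johnson | 2.99 | 1
Eve Johnson | 2.53 | 2
Quinn Wilson | 2.58 | 2
Mia Smith | 3.65 | 3
Grace Williams | 2.90 | 3
Alice Smith | 3.91 | 3
Mia Smith | 3.81 | 4
Rose Garcia | 2.02 | 4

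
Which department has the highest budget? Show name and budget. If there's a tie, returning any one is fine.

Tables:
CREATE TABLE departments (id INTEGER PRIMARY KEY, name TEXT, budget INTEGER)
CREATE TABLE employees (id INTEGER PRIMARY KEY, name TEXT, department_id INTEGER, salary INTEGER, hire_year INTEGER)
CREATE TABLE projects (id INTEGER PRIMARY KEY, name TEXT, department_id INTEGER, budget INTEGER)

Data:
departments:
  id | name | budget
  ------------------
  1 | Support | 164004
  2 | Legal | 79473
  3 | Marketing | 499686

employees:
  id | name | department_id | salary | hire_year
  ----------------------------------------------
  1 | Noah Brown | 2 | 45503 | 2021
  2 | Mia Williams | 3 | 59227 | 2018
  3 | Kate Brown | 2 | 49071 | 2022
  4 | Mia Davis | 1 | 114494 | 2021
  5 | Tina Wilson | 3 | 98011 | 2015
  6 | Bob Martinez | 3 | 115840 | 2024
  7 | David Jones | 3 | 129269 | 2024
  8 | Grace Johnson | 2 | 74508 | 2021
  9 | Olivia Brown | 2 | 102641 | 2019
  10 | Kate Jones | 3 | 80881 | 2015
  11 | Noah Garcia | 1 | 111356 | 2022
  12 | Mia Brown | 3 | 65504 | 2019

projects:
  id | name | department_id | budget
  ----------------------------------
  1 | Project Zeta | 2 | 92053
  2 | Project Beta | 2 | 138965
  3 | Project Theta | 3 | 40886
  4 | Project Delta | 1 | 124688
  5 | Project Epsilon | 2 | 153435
SELECT name, budget FROM departments ORDER BY budget DESC LIMIT 1

Execution result:
name | budget
Marketing | 499686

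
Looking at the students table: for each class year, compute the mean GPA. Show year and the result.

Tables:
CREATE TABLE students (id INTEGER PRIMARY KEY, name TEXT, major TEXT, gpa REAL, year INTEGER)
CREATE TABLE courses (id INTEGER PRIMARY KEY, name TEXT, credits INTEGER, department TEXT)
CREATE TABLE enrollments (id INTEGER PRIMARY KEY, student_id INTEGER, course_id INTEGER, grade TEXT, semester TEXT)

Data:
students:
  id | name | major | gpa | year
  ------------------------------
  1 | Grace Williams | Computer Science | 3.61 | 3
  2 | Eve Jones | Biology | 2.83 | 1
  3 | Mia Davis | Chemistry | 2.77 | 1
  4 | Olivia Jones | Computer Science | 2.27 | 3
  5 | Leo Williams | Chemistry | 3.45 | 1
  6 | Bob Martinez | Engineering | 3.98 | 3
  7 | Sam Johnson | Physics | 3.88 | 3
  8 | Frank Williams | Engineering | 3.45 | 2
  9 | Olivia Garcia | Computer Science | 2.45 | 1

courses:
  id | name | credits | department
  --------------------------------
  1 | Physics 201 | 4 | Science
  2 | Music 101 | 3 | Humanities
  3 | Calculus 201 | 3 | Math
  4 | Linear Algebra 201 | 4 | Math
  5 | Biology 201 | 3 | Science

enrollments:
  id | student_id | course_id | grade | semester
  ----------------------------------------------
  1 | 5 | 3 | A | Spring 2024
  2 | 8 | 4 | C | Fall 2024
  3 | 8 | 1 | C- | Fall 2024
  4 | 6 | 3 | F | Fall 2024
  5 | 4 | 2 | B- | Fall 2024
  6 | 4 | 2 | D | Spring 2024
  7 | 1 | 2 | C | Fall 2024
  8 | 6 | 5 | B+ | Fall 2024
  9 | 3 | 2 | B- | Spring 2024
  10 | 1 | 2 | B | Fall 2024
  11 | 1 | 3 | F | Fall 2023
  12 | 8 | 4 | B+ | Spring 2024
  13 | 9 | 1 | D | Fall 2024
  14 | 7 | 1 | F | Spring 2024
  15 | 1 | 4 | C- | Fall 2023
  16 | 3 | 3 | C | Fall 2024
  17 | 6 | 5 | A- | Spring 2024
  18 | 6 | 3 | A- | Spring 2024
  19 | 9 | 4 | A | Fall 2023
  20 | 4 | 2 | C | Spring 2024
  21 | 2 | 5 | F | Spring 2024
SELECT year, AVG(gpa) AS avg_gpa FROM students GROUP BY year

Execution result:
year | avg_gpa
1 | 2.88
2 | 3.45
3 | 3.44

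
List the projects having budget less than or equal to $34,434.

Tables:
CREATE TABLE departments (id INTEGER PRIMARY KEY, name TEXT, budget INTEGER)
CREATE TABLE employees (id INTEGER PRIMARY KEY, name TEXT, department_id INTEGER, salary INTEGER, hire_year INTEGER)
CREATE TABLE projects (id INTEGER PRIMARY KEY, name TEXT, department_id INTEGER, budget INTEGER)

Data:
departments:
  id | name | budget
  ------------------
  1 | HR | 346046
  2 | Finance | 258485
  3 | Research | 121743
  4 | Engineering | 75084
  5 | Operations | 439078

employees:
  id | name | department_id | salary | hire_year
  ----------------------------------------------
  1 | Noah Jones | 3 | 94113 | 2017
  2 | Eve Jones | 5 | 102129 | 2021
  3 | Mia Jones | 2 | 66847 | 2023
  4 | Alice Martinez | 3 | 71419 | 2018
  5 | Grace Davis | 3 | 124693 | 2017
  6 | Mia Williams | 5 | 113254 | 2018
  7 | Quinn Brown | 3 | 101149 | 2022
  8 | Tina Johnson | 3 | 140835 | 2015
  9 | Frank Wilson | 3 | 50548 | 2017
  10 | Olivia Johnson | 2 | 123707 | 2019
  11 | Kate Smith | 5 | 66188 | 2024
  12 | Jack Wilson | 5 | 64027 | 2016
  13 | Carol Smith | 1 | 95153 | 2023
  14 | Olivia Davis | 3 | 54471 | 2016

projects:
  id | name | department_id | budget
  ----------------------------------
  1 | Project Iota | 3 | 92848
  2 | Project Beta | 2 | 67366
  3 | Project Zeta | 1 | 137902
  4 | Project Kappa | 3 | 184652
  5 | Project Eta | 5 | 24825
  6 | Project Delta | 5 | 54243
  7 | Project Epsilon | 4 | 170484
SELECT name, budget FROM projects WHERE budget <= 34434

Execution result:
name | budget
Project Eta | 24825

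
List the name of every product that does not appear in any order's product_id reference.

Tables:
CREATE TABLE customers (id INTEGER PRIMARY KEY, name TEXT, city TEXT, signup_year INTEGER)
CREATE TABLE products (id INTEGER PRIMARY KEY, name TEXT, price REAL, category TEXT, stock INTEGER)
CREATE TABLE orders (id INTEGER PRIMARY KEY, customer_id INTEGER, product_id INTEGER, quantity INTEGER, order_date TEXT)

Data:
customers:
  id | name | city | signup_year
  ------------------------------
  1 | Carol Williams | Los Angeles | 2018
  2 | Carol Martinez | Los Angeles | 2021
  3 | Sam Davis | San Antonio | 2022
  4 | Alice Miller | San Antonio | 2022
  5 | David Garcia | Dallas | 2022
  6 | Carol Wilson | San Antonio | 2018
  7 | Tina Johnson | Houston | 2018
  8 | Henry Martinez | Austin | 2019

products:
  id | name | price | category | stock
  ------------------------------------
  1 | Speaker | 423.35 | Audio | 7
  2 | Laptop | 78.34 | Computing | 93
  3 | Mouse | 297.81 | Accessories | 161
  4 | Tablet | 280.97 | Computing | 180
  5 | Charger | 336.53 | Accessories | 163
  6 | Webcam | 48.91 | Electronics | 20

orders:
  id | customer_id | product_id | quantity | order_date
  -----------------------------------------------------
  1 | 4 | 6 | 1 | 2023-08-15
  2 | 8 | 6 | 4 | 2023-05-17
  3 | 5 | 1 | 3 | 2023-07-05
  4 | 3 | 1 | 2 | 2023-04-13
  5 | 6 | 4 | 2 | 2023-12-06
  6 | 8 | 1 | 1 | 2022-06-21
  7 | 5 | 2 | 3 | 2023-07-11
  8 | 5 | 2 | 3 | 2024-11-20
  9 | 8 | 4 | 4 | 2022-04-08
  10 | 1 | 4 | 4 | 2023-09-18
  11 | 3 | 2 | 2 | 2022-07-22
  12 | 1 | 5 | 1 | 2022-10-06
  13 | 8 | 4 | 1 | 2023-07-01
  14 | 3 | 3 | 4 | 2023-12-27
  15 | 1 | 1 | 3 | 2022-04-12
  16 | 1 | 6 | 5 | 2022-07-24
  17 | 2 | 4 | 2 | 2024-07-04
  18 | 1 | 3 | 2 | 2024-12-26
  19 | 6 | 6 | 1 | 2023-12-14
SELECT p.name FROM products p LEFT JOIN orders c ON c.product_id = p.id WHERE c.id IS NULL

Execution result:
(no rows)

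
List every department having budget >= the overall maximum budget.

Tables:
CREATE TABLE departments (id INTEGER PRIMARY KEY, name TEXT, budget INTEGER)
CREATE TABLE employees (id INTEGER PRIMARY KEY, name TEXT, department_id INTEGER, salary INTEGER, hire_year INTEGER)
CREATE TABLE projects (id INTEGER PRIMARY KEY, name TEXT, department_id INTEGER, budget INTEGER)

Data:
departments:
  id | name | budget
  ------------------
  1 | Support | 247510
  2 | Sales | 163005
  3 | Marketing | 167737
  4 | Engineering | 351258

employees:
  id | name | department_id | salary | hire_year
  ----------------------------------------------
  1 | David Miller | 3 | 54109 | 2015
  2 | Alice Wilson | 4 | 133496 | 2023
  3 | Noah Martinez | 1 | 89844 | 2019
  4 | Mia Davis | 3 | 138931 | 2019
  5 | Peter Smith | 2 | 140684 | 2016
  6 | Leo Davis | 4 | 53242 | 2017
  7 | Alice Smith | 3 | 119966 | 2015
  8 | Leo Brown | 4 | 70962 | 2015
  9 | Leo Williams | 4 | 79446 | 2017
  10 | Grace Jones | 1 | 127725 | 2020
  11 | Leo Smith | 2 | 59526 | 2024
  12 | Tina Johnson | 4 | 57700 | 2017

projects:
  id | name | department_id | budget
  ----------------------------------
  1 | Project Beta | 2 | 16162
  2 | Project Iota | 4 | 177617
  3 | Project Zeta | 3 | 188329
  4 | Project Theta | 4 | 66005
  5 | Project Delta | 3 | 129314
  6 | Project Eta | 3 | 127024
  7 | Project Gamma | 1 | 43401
SELECT name, budget FROM departments WHERE budget >= (SELECT MAX(budget) FROM departments)

Execution result:
name | budget
Engineering | 351258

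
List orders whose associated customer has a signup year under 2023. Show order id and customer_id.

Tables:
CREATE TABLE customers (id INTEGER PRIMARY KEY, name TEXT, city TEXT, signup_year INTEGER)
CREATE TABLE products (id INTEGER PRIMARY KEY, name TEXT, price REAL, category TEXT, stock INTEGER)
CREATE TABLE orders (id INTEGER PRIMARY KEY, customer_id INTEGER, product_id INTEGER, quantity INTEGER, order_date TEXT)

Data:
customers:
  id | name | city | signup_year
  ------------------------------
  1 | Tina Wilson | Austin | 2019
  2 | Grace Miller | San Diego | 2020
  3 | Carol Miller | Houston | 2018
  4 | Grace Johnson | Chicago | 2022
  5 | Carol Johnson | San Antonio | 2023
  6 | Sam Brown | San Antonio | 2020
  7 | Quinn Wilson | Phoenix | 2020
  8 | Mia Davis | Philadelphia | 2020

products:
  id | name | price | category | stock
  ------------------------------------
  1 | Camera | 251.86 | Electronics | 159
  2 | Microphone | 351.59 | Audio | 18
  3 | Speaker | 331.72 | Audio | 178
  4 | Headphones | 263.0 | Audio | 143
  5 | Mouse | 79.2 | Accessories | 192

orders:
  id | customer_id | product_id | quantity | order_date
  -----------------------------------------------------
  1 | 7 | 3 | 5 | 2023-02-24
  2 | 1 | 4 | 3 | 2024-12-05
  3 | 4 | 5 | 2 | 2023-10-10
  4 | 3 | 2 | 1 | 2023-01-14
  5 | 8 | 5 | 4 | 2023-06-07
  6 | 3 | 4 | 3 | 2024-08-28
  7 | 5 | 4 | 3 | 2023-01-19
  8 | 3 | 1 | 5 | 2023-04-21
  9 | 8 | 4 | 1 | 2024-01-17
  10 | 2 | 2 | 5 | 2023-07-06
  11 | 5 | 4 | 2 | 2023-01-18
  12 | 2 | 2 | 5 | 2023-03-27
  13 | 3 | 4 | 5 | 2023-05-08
SELECT id, customer_id FROM orders WHERE customer_id IN (SELECT id FROM customers WHERE signup_year < 2023)

Execution result:
id | customer_id
1 | 7
2 | 1
3 | 4
4 | 3
5 | 8
6 | 3
8 | 3
9 | 8
10 | 2
12 | 2
13 | 3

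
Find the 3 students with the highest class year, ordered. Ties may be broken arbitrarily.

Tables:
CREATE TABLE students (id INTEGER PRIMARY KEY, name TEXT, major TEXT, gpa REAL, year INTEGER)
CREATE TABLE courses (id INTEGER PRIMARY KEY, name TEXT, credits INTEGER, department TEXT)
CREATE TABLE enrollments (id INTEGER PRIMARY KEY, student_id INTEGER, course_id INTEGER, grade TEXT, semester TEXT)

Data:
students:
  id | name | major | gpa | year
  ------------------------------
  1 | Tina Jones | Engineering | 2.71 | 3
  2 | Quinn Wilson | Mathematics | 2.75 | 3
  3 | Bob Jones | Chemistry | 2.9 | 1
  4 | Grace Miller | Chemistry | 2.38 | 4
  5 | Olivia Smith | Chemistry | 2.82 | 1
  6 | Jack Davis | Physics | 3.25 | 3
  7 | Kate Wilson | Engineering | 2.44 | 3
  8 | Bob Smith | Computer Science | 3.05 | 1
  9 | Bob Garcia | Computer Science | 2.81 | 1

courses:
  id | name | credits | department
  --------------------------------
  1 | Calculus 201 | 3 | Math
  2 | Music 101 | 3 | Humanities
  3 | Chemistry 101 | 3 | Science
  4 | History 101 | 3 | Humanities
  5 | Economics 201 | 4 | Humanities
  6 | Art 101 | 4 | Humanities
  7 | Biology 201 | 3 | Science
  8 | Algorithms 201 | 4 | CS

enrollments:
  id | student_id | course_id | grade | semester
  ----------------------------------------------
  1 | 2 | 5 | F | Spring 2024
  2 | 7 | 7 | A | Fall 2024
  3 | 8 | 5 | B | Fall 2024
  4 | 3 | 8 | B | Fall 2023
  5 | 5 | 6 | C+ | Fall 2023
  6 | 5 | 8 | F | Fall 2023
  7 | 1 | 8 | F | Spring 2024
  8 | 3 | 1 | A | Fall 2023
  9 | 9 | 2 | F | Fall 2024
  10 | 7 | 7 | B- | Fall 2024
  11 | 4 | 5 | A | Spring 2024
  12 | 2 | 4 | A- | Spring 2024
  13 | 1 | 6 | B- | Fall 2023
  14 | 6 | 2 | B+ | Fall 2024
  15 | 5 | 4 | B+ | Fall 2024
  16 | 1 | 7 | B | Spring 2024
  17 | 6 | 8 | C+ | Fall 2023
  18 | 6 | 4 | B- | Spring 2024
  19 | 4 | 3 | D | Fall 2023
SELECT name, year FROM students ORDER BY year DESC LIMIT 3

Execution result:
name | year
Grace Miller | 4
Tina Jones | 3
Quinn Wilson | 3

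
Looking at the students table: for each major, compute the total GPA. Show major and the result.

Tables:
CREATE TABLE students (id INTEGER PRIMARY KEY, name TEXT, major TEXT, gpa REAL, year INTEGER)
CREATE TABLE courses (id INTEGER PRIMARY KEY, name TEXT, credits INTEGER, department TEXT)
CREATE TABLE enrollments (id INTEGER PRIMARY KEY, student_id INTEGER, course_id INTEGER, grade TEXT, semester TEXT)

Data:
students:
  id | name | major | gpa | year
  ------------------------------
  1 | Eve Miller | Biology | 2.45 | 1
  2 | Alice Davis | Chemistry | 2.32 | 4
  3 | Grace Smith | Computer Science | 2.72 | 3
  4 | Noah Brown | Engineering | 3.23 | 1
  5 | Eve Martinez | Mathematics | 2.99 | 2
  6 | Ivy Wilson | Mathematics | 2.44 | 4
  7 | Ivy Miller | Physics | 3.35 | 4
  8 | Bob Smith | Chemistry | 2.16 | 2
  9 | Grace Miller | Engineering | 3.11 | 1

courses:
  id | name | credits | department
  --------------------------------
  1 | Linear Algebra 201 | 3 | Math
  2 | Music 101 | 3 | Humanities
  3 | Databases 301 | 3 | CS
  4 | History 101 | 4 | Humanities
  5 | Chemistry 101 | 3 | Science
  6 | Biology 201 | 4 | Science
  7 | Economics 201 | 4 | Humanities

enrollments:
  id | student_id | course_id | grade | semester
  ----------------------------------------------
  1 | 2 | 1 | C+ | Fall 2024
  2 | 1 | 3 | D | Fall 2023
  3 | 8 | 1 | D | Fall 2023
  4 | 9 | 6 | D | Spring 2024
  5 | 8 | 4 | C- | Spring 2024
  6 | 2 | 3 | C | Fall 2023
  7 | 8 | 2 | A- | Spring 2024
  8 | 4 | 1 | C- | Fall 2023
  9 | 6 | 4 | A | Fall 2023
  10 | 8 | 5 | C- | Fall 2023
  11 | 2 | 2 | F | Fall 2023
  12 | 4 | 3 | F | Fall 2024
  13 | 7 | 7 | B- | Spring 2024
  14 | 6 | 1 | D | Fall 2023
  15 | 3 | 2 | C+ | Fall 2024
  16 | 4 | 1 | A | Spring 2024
SELECT major, SUM(gpa) AS sum_gpa FROM students GROUP BY major

Execution result:
major | sum_gpa
Biology | 2.45
Chemistry | 4.48
Computer Science | 2.72
Engineering | 6.34
Mathematics | 5.43
Physics | 3.35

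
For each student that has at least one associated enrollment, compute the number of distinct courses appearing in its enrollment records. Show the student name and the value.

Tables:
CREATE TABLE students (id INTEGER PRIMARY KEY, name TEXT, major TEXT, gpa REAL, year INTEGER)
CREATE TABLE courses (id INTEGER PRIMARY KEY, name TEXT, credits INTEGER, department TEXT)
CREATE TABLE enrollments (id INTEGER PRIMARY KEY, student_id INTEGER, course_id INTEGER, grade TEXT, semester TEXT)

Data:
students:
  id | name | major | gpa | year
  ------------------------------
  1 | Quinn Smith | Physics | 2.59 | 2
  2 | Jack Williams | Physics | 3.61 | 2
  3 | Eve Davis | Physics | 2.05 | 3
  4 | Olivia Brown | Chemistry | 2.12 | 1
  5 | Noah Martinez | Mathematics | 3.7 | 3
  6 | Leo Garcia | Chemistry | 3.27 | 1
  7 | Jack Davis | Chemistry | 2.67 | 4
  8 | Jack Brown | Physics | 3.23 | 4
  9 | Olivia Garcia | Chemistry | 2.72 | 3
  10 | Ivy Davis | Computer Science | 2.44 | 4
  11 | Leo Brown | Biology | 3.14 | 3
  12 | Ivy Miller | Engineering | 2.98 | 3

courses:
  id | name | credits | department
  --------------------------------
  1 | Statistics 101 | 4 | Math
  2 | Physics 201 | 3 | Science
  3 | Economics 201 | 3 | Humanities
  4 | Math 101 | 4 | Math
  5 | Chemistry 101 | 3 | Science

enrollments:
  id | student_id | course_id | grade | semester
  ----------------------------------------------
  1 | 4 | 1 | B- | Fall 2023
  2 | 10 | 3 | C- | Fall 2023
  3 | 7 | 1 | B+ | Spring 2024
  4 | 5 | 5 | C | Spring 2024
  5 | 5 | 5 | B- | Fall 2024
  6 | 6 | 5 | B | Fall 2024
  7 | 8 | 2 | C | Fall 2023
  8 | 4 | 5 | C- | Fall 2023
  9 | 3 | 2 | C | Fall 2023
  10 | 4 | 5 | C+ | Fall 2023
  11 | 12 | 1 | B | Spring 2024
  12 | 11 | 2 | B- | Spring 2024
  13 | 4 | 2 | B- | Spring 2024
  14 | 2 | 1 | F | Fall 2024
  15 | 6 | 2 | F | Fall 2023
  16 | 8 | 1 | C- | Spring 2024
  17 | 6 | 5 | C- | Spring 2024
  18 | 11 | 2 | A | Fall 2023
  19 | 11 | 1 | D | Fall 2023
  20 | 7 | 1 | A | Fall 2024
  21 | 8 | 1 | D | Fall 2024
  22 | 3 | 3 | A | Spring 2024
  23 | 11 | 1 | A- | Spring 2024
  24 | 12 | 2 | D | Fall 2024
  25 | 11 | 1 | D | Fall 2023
SELECT p.name, COUNT(DISTINCT c.course_id) AS distinct_course_count FROM enrollments c JOIN students p ON c.student_id = p.id GROUP BY p.id, p.name

Execution result:
name | distinct_course_count
Jack Williams | 1
Eve Davis | 2
Olivia Brown | 3
Noah Martinez | 1
Leo Garcia | 2
Jack Davis | 1
Jack Brown | 2
Ivy Davis | 1
Leo Brown | 2
Ivy Miller | 2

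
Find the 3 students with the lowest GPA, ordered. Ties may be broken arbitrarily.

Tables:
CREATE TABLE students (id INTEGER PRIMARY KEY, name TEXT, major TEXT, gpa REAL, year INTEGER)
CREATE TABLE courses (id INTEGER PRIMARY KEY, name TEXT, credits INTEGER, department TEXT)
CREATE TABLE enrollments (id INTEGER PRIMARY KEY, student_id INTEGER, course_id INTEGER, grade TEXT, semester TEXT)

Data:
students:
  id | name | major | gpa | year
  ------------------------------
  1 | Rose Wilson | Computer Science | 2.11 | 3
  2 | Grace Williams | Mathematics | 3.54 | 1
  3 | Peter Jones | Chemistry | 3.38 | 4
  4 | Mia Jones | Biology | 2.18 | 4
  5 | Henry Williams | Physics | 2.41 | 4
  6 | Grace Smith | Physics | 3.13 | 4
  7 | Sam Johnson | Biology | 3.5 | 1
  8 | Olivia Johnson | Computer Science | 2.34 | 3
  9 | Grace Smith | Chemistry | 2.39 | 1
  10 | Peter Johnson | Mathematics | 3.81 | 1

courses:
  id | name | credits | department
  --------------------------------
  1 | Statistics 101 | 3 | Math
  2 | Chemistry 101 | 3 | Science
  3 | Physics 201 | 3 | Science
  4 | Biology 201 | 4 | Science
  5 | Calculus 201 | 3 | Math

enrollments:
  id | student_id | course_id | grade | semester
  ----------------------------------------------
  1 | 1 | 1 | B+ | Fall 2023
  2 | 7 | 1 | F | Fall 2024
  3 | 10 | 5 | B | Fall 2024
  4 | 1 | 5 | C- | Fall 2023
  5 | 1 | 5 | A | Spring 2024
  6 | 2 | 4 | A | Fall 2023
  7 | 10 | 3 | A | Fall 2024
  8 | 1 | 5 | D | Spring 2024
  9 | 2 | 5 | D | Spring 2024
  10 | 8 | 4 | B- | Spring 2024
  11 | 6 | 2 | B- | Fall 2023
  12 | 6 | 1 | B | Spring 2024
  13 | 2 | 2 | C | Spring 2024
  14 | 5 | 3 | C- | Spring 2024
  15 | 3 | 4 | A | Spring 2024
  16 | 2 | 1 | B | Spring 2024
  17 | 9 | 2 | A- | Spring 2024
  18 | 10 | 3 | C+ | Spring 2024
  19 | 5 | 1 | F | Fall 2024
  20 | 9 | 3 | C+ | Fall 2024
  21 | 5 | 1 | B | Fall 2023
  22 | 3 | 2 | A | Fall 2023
SELECT name, gpa FROM students ORDER BY gpa ASC LIMIT 3

Execution result:
name | gpa
Rose Wilson | 2.11
Mia Jones | 2.18
Olivia Johnson | 2.34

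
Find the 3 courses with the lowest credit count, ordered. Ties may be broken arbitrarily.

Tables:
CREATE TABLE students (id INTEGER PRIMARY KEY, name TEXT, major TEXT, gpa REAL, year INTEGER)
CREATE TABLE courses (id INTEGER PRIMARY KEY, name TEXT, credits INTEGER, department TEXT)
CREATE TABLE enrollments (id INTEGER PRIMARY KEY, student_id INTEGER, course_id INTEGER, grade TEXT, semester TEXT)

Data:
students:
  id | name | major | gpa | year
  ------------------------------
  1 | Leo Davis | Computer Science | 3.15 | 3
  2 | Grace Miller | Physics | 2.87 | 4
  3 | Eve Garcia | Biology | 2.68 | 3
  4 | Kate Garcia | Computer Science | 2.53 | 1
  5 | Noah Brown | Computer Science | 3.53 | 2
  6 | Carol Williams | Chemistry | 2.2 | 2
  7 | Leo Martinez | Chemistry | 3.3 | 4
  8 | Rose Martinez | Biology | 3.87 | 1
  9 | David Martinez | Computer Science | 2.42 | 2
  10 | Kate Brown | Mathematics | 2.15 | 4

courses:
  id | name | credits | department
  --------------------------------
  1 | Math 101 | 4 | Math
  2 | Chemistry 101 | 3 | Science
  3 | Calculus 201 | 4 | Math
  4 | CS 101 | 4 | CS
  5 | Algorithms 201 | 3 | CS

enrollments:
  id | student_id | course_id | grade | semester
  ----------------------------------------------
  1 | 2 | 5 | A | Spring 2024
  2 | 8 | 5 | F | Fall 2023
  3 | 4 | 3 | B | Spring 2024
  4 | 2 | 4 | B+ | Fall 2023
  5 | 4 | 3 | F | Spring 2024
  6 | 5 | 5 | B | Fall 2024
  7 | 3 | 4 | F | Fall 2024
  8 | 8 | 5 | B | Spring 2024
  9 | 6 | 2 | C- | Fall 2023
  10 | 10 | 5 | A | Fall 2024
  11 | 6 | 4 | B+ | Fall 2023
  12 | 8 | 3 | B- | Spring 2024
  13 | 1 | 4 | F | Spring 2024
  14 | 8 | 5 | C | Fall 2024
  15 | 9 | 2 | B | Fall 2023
SELECT name, credits FROM courses ORDER BY credits ASC LIMIT 3

Execution result:
name | credits
Chemistry 101 | 3
Algorithms 201 | 3
Math 101 | 4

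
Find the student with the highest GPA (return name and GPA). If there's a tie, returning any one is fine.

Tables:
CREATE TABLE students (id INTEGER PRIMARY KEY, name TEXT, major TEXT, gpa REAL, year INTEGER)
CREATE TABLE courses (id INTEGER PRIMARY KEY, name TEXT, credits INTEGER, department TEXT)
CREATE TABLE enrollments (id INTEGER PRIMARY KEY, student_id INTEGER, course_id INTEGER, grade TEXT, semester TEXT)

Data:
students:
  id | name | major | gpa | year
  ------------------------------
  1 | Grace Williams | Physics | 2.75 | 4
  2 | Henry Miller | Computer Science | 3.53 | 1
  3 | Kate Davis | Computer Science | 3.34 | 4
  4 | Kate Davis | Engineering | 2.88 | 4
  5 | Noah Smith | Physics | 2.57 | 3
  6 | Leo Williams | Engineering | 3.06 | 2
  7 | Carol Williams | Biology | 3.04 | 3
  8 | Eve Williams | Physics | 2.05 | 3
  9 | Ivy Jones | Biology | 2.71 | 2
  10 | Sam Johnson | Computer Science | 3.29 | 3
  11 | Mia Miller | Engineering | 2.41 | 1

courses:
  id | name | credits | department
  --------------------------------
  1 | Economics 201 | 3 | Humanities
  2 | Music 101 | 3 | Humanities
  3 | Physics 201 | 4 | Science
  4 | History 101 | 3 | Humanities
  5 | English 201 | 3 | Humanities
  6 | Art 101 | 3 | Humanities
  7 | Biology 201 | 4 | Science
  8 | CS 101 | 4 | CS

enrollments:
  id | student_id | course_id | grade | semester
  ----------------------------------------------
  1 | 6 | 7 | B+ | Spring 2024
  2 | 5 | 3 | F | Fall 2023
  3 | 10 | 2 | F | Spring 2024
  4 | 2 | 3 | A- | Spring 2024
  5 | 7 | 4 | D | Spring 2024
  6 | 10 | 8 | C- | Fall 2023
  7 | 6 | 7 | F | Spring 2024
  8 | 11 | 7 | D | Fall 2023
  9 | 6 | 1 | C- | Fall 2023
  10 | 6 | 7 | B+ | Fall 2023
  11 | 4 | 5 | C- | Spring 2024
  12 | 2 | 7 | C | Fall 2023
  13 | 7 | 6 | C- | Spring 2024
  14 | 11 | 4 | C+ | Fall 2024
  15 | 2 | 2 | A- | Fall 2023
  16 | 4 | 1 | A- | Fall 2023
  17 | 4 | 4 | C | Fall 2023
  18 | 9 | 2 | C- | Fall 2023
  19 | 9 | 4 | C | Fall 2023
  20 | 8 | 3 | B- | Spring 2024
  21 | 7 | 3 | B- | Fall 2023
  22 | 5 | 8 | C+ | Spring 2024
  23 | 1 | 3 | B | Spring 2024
SELECT name, gpa FROM students ORDER BY gpa DESC LIMIT 1

Execution result:
name | gpa
Henry Miller | 3.53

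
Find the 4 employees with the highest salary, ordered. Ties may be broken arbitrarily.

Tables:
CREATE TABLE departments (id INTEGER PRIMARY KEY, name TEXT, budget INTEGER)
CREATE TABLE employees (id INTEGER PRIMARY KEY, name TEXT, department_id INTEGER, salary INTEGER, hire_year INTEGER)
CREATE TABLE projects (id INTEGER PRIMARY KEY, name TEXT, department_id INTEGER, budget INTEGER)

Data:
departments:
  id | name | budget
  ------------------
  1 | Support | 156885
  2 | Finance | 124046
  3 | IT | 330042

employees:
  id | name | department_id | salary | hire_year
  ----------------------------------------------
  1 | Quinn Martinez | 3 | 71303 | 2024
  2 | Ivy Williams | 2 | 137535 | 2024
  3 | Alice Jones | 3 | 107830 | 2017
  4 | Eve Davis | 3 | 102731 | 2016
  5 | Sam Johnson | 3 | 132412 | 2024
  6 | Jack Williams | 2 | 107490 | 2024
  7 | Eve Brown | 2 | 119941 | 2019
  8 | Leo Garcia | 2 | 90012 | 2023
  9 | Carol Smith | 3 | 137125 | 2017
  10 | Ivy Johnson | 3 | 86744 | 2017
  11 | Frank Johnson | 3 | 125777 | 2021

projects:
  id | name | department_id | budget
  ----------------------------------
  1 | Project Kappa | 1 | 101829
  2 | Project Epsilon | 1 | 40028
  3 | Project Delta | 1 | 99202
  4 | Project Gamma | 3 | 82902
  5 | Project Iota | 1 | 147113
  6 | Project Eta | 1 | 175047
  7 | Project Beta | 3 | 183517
SELECT name, salary FROM employees ORDER BY salary DESC LIMIT 4

Execution result:
name | salary
Ivy Williams | 137535
Carol Smith | 137125
Sam Johnson | 132412
Frank Johnson | 125777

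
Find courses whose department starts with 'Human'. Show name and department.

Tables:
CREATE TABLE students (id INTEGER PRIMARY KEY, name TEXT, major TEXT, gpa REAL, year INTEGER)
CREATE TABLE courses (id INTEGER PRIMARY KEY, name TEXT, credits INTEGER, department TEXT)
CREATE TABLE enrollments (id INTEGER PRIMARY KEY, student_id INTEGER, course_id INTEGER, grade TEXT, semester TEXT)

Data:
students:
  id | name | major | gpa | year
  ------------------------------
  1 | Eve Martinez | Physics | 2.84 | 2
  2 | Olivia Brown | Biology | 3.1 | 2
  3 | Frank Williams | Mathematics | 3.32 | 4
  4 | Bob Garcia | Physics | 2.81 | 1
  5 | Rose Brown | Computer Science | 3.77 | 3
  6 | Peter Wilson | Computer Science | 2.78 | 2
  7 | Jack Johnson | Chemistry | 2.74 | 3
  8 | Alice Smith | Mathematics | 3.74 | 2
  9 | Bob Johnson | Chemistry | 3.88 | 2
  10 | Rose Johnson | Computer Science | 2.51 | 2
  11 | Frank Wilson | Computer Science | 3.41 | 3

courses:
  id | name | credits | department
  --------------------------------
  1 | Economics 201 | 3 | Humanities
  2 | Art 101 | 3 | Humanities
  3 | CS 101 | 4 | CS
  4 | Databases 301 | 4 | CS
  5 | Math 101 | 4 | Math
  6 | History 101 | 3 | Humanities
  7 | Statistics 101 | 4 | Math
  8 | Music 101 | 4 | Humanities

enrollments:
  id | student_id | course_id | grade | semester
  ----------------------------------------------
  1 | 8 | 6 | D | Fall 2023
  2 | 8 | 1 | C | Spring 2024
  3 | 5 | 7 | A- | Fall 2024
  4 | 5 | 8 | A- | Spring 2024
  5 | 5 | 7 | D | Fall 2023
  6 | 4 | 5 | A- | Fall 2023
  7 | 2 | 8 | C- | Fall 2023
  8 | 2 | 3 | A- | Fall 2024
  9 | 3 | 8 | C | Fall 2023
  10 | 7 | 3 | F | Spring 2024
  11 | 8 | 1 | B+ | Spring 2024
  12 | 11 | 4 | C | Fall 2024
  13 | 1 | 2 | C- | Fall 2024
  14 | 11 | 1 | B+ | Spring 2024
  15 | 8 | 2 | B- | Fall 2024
SELECT name, department FROM courses WHERE department LIKE 'Human%'

Execution result:
name | department
Economics 201 | Humanities
Art 101 | Humanities
History 101 | Humanities
Music 101 | Humanities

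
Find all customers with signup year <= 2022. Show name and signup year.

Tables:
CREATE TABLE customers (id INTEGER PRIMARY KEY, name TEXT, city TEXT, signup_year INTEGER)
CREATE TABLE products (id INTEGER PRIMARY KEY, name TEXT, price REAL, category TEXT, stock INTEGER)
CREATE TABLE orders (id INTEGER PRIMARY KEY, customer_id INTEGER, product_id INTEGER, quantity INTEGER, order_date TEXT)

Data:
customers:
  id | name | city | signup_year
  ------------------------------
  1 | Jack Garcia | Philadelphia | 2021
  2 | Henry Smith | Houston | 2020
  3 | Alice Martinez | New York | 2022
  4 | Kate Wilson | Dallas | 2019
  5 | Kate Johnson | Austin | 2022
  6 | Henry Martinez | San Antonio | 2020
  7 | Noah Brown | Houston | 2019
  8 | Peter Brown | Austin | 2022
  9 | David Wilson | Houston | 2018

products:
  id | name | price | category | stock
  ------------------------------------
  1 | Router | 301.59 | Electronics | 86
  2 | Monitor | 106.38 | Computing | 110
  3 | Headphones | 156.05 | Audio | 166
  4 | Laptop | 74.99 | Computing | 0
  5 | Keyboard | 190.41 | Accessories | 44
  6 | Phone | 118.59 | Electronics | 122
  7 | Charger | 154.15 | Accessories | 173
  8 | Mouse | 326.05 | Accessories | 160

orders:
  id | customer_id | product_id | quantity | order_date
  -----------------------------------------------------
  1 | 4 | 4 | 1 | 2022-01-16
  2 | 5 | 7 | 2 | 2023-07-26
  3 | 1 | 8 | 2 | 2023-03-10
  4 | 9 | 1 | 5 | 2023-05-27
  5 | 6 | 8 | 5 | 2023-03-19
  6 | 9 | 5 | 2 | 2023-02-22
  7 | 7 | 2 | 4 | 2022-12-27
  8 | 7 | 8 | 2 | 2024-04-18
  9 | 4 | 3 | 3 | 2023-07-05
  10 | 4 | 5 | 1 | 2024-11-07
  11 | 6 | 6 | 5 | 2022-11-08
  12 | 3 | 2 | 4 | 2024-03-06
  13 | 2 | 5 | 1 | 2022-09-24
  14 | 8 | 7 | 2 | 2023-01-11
SELECT name, signup_year FROM customers WHERE signup_year <= 2022

Execution result:
name | signup_year
Jack Garcia | 2021
Henry Smith | 2020
Alice Martinez | 2022
Kate Wilson | 2019
Kate Johnson | 2022
Henry Martinez | 2020
Noah Brown | 2019
Peter Brown | 2022
David Wilson | 2018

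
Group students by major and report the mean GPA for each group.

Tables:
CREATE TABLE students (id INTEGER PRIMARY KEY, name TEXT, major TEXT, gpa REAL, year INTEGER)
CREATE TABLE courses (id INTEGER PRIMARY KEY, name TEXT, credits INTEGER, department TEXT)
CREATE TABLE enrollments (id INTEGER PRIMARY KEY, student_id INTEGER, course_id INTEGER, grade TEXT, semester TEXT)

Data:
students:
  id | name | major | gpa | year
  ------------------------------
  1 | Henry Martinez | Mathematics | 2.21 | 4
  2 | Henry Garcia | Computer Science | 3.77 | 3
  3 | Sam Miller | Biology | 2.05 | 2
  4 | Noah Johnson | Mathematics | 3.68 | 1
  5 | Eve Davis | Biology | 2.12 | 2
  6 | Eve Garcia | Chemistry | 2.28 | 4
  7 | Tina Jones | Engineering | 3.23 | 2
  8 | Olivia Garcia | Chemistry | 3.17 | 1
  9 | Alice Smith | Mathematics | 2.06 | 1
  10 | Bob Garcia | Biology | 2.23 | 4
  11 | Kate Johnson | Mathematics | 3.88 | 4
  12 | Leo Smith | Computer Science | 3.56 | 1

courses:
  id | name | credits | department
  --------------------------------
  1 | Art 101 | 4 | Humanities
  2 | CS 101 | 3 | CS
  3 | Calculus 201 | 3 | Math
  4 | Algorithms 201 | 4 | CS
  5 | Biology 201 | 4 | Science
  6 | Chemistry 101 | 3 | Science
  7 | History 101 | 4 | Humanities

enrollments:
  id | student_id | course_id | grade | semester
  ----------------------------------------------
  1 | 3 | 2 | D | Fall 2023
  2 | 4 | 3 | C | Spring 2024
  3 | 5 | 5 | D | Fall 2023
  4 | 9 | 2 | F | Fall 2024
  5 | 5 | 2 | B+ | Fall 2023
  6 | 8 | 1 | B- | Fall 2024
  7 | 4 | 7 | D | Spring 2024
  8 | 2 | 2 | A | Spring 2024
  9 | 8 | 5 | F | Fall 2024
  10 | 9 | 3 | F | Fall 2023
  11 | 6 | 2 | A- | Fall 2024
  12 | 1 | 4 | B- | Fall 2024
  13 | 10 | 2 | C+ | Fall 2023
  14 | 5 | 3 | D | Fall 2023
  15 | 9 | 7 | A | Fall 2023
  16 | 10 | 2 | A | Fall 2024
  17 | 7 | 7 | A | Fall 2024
SELECT major, AVG(gpa) AS avg_gpa FROM students GROUP BY major

Execution result:
major | avg_gpa
Biology | 2.13
Chemistry | 2.73
Computer Science | 3.67
Engineering | 3.23
Mathematics | 2.96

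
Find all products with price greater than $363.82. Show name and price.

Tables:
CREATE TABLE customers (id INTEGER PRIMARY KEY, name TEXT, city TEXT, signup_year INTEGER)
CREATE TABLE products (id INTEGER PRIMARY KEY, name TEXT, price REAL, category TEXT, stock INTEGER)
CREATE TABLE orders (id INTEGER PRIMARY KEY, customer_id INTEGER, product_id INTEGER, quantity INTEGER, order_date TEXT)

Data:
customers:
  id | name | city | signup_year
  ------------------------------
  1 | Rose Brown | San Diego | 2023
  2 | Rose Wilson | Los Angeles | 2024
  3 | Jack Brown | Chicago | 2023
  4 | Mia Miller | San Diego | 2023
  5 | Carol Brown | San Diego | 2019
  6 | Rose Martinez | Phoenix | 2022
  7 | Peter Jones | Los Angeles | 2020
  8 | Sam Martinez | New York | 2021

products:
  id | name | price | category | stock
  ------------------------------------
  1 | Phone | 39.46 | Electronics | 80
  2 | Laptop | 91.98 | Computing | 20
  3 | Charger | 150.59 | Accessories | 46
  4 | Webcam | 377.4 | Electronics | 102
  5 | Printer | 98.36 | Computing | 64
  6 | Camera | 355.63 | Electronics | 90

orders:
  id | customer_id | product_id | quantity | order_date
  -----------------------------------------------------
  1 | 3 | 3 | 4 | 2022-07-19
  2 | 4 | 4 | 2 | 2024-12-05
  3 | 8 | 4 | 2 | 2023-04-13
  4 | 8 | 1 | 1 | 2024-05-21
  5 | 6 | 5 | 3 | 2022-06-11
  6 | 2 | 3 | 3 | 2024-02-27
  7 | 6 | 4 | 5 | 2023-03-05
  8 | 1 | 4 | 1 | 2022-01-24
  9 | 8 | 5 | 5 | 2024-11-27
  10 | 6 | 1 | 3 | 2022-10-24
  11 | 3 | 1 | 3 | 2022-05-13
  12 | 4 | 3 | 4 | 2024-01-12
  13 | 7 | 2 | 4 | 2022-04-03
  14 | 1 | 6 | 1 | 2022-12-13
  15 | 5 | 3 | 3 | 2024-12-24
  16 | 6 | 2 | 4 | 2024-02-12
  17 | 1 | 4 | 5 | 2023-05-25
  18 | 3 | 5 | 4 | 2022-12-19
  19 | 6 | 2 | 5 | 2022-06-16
SELECT name, price FROM products WHERE price > 363.82

Execution result:
name | price
Webcam | 377.40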